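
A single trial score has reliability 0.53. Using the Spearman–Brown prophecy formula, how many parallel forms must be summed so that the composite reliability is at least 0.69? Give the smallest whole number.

2

k ≥ ρ*(1−ρ₁)/(ρ₁(1−ρ*)) = 0.69·0.47 / (0.53·0.31) = 1.974.
Smallest integer k = 2.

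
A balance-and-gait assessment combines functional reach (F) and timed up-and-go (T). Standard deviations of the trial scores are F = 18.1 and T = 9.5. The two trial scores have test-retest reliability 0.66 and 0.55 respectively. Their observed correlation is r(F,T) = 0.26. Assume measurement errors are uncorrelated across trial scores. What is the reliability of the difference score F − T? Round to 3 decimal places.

0.537

Var(F−T) = 18.1² + 9.5² − 2·18.1·9.5·0.26 = 417.86 − 89.414 = 328.446.
Because errors are independent across components, Cov(Tᵢ,Tⱼ) = Cov(Xᵢ,Xⱼ); the off-diagonal part of the true-score variance is the same as above.
True-score variance = [18.1²·0.66 + 9.5²·0.55] − 89.414 = 265.86 − 89.414 = 176.446.
Reliability = 176.446 / 328.446 = 0.537.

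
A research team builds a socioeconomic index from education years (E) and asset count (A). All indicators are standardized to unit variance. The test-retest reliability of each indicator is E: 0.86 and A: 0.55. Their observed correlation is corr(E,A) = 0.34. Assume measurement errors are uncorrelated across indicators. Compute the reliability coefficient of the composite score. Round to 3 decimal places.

Var(E+A) = 2 + 2·[0.34] = 2 + 0.68 = 2.68.
Under uncorrelated errors the observed covariances equal the true-score covariances, so only the own-variance terms attenuate.
True-score variance = [0.86 + 0.55] + 0.68 = 1.41 + 0.68 = 2.09.
Reliability = 2.09 / 2.68 = 0.780.

0.780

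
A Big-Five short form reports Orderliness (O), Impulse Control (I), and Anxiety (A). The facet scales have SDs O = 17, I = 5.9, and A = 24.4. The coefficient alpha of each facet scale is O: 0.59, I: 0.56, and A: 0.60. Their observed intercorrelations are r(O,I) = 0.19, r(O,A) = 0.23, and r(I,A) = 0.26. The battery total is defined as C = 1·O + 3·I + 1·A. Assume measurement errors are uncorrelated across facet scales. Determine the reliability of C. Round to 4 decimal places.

0.7137

Var(C) = 17² + 3²·5.9² + 24.4² + 2·[3·17·5.9·0.19 + 17·24.4·0.23 + 3·5.9·24.4·0.26] = 1197.65 + 529.728 = 1727.38.
With uncorrelated errors the cross-covariances are all true-score covariance, so they carry over unchanged; only the diagonal terms shrink to ρᵢσᵢ².
True-score variance = [17²·0.59 + 3²·5.9²·0.56 + 24.4²·0.60] + 529.728 = 703.168 + 529.728 = 1232.9.
Reliability = 1232.9 / 1727.38 = 0.7137.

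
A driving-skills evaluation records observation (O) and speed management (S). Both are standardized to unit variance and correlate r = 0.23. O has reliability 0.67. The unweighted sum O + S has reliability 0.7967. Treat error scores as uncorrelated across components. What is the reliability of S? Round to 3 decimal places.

Var(O+S) = 2 + 2·0.23 = 2.460.
True-score variance = ρ_O + ρ_S + 2·0.23, so 0.7967 = (0.67 + ρ_S + 0.46) / 2.460.
ρ_S = 0.7967·2.460 − 0.67 − 0.46 = 0.830.

0.830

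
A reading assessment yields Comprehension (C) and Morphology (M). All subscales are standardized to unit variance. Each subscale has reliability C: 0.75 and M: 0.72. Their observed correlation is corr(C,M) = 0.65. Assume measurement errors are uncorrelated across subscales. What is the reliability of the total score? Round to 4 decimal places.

0.8394

Var(C+M) = 2 + 2·[0.65] = 2 + 1.3 = 3.3.
With uncorrelated errors the cross-covariances are all true-score covariance, so they carry over unchanged; only the diagonal terms shrink to ρᵢσᵢ².
True-score variance = [0.75 + 0.72] + 1.3 = 1.47 + 1.3 = 2.77.
Reliability = 2.77 / 3.3 = 0.8394.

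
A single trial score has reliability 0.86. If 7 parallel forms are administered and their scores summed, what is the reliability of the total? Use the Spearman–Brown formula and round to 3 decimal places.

0.977

ρ_k = kρ / (1 + (k−1)ρ) = 7·0.86 / (1 + 6·0.86) = 6.020 / 6.160 = 0.977.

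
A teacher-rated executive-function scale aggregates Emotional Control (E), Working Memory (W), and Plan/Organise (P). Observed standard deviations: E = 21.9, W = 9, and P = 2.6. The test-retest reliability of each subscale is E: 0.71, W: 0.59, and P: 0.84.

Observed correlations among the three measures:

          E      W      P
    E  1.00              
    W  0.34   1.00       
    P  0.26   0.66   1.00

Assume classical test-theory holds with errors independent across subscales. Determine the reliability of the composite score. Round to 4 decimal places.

0.7724

Var(E+W+P) = 21.9² + 9² + 2.6² + 2·[21.9·9·0.34 + 21.9·2.6·0.26 + 9·2.6·0.66] = 567.37 + 194.525 = 761.895.
With uncorrelated errors the cross-covariances are all true-score covariance, so they carry over unchanged; only the diagonal terms shrink to ρᵢσᵢ².
True-score variance = [21.9²·0.71 + 9²·0.59 + 2.6²·0.84] + 194.525 = 393.991 + 194.525 = 588.516.
Reliability = 588.516 / 761.895 = 0.7724.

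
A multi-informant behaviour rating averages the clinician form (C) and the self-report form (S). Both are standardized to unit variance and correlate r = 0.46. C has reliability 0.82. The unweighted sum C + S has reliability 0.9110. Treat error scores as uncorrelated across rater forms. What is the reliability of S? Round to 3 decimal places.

0.920

Var(C+S) = 2 + 2·0.46 = 2.920.
True-score variance = ρ_C + ρ_S + 2·0.46, so 0.9110 = (0.82 + ρ_S + 0.92) / 2.920.
ρ_S = 0.9110·2.920 − 0.82 − 0.92 = 0.920.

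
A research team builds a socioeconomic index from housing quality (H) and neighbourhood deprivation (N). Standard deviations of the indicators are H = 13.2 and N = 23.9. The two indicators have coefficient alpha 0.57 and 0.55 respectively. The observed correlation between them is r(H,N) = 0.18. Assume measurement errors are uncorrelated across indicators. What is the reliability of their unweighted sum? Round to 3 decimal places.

0.614

Var(H+N) = 13.2² + 23.9² + 2·[13.2·23.9·0.18] = 745.45 + 113.573 = 859.023.
With uncorrelated errors the cross-covariances are all true-score covariance, so they carry over unchanged; only the diagonal terms shrink to ρᵢσᵢ².
True-score variance = [13.2²·0.57 + 23.9²·0.55] + 113.573 = 413.482 + 113.573 = 527.055.
Reliability = 527.055 / 859.023 = 0.614.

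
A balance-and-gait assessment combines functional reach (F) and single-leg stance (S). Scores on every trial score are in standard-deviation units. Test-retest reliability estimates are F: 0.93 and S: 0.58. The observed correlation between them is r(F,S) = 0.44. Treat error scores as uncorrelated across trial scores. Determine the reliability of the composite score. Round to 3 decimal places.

Var(F+S) = 2 + 2·[0.44] = 2 + 0.88 = 2.88.
With uncorrelated errors the cross-covariances are all true-score covariance, so they carry over unchanged; only the diagonal terms shrink to ρᵢσᵢ².
True-score variance = [0.93 + 0.58] + 0.88 = 1.51 + 0.88 = 2.39.
Reliability = 2.39 / 2.88 = 0.830.

0.830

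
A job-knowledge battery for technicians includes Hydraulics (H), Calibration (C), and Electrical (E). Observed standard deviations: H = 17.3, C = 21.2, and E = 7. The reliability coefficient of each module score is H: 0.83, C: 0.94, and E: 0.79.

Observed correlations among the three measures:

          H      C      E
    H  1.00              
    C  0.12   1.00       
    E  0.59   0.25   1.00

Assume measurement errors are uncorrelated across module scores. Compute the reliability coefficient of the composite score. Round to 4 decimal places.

Var(H+C+E) = 17.3² + 21.2² + 7² + 2·[17.3·21.2·0.12 + 17.3·7·0.59 + 21.2·7·0.25] = 797.73 + 305.12 = 1102.85.
Because errors are independent across components, Cov(Tᵢ,Tⱼ) = Cov(Xᵢ,Xⱼ); the off-diagonal part of the true-score variance is the same as above.
True-score variance = [17.3²·0.83 + 21.2²·0.94 + 7²·0.79] + 305.12 = 709.594 + 305.12 = 1014.71.
Reliability = 1014.71 / 1102.85 = 0.9201.

0.9201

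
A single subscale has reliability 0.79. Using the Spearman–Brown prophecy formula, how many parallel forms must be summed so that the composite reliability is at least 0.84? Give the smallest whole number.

2

k ≥ ρ*(1−ρ₁)/(ρ₁(1−ρ*)) = 0.84·0.21 / (0.79·0.16) = 1.396.
Smallest integer k = 2.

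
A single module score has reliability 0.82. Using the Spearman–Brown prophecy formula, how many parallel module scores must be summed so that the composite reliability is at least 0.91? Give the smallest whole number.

k ≥ ρ*(1−ρ₁)/(ρ₁(1−ρ*)) = 0.91·0.18 / (0.82·0.09) = 2.220.
Smallest integer k = 3.

3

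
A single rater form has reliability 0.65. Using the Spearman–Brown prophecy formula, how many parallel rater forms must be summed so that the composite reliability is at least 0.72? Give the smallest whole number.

k ≥ ρ*(1−ρ₁)/(ρ₁(1−ρ*)) = 0.72·0.35 / (0.65·0.28) = 1.385.
Smallest integer k = 2.

2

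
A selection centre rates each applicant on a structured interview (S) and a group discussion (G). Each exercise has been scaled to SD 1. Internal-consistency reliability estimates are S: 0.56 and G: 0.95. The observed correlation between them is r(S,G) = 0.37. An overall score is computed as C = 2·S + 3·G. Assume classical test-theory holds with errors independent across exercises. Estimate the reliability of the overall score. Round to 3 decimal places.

Var(C) = 2² + 3² + 2·[6·0.37] = 13 + 4.44 = 17.44.
With uncorrelated errors the cross-covariances are all true-score covariance, so they carry over unchanged; only the diagonal terms shrink to ρᵢσᵢ².
True-score variance = [2²·0.56 + 3²·0.95] + 4.44 = 10.79 + 4.44 = 15.23.
Reliability = 15.23 / 17.44 = 0.873.

0.873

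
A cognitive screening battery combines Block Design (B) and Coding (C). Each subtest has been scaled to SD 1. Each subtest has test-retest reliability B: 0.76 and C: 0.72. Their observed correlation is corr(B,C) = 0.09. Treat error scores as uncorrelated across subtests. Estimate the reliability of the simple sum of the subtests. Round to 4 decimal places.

0.7615

Var(B+C) = 2 + 2·[0.09] = 2 + 0.18 = 2.18.
With uncorrelated errors the cross-covariances are all true-score covariance, so they carry over unchanged; only the diagonal terms shrink to ρᵢσᵢ².
True-score variance = [0.76 + 0.72] + 0.18 = 1.48 + 0.18 = 1.66.
Reliability = 1.66 / 2.18 = 0.7615.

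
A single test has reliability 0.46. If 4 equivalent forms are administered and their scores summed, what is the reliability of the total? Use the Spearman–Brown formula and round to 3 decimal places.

ρ_k = kρ / (1 + (k−1)ρ) = 4·0.46 / (1 + 3·0.46) = 1.840 / 2.380 = 0.773.

0.773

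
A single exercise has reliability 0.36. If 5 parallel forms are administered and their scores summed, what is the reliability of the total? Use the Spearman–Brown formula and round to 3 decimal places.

ρ_k = kρ / (1 + (k−1)ρ) = 5·0.36 / (1 + 4·0.36) = 1.800 / 2.440 = 0.738.

0.738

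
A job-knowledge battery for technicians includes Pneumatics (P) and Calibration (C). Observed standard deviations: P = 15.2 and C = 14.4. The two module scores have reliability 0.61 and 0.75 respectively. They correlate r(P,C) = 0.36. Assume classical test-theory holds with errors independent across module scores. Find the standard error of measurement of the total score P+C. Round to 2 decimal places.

11.91

Var(total) = 438.4 + 157.594 = 595.994.
True-score variance = 296.454 + 157.594 = 454.048, so reliability = 0.7618.
Error variance = 595.994 − 454.048 = 141.946; SEM = √141.946 = 11.91.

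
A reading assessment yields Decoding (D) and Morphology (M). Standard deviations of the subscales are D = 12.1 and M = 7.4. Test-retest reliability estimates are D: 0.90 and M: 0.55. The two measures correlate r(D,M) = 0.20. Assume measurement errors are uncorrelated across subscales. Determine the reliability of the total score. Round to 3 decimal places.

Var(D+M) = 12.1² + 7.4² + 2·[12.1·7.4·0.20] = 201.17 + 35.816 = 236.986.
Because errors are independent across components, Cov(Tᵢ,Tⱼ) = Cov(Xᵢ,Xⱼ); the off-diagonal part of the true-score variance is the same as above.
True-score variance = [12.1²·0.90 + 7.4²·0.55] + 35.816 = 161.887 + 35.816 = 197.703.
Reliability = 197.703 / 236.986 = 0.834.

0.834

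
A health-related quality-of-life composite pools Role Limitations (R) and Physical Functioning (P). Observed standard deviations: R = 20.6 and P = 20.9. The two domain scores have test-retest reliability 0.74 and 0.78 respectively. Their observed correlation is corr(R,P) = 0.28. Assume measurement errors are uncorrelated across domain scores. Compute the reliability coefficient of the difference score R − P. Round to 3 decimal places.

Var(R−P) = 20.6² + 20.9² − 2·20.6·20.9·0.28 = 861.17 − 241.102 = 620.068.
Under uncorrelated errors the observed covariances equal the true-score covariances, so only the own-variance terms attenuate.
True-score variance = [20.6²·0.74 + 20.9²·0.78] − 241.102 = 654.738 − 241.102 = 413.636.
Reliability = 413.636 / 620.068 = 0.667.

0.667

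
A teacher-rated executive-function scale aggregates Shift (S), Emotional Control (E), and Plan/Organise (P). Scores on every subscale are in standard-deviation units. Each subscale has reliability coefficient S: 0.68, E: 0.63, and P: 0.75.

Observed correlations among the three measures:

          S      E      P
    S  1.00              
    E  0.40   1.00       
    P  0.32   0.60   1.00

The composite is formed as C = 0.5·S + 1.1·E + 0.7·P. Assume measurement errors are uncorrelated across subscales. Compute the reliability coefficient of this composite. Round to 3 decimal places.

Var(C) = 0.5² + 1.1² + 0.7² + 2·[0.55·0.40 + 0.35·0.32 + 0.77·0.60] = 1.95 + 1.588 = 3.538.
With uncorrelated errors the cross-covariances are all true-score covariance, so they carry over unchanged; only the diagonal terms shrink to ρᵢσᵢ².
True-score variance = [0.5²·0.68 + 1.1²·0.63 + 0.7²·0.75] + 1.588 = 1.2998 + 1.588 = 2.8878.
Reliability = 2.8878 / 3.538 = 0.816.

0.816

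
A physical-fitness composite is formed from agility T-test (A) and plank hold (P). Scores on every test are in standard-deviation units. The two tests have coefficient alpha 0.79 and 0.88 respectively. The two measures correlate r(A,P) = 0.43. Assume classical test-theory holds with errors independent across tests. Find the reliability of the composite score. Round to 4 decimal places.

Var(A+P) = 2 + 2·[0.43] = 2 + 0.86 = 2.86.
Under uncorrelated errors the observed covariances equal the true-score covariances, so only the own-variance terms attenuate.
True-score variance = [0.79 + 0.88] + 0.86 = 1.67 + 0.86 = 2.53.
Reliability = 2.53 / 2.86 = 0.8846.

0.8846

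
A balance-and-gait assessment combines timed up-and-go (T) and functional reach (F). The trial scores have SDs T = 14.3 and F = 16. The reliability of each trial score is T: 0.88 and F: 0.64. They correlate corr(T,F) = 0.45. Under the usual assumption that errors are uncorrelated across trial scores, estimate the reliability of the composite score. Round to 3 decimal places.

Var(T+F) = 14.3² + 16² + 2·[14.3·16·0.45] = 460.49 + 205.92 = 666.41.
Under uncorrelated errors the observed covariances equal the true-score covariances, so only the own-variance terms attenuate.
True-score variance = [14.3²·0.88 + 16²·0.64] + 205.92 = 343.791 + 205.92 = 549.711.
Reliability = 549.711 / 666.41 = 0.825.

0.825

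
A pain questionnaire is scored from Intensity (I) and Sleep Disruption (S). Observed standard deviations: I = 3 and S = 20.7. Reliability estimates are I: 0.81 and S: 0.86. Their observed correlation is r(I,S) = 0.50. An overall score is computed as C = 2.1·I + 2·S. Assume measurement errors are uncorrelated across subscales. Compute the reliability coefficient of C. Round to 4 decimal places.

Var(C) = 2.1²·3² + 2²·20.7² + 2·[4.2·3·20.7·0.50] = 1753.65 + 260.82 = 2014.47.
With uncorrelated errors the cross-covariances are all true-score covariance, so they carry over unchanged; only the diagonal terms shrink to ρᵢσᵢ².
True-score variance = [2.1²·3²·0.81 + 2²·20.7²·0.86] + 260.82 = 1506.15 + 260.82 = 1766.97.
Reliability = 1766.97 / 2014.47 = 0.8771.

0.8771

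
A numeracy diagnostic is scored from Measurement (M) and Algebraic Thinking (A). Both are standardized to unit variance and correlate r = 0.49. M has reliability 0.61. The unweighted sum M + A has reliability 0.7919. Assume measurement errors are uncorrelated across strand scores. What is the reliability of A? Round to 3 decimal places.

Var(M+A) = 2 + 2·0.49 = 2.980.
True-score variance = ρ_M + ρ_A + 2·0.49, so 0.7919 = (0.61 + ρ_A + 0.98) / 2.980.
ρ_A = 0.7919·2.980 − 0.61 − 0.98 = 0.770.

0.770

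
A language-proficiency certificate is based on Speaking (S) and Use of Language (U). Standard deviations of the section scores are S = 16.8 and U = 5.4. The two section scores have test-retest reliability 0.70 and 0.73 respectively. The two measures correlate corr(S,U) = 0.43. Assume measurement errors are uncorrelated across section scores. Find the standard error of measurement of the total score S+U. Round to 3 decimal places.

9.620

Var(total) = 311.4 + 78.0192 = 389.419.
True-score variance = 218.855 + 78.0192 = 296.874, so reliability = 0.7624.
Error variance = 389.419 − 296.874 = 92.5452; SEM = √92.5452 = 9.620.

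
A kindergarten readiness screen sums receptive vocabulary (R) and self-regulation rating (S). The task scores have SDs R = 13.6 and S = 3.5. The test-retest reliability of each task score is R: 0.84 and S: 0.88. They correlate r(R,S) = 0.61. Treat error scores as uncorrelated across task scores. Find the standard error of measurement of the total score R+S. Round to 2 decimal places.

Var(total) = 197.21 + 58.072 = 255.282.
True-score variance = 166.146 + 58.072 = 224.218, so reliability = 0.8783.
Error variance = 255.282 − 224.218 = 31.0636; SEM = √31.0636 = 5.57.

5.57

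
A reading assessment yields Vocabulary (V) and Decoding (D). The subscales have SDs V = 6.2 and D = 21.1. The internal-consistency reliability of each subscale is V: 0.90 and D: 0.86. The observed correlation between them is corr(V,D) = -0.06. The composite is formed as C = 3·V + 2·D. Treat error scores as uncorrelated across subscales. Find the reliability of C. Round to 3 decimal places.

Var(C) = 3²·6.2² + 2²·21.1² + 2·[6·6.2·21.1·(-0.06)] = 2126.8 − 94.1904 = 2032.61.
Because errors are independent across components, Cov(Tᵢ,Tⱼ) = Cov(Xᵢ,Xⱼ); the off-diagonal part of the true-score variance is the same as above.
True-score variance = [3²·6.2²·0.90 + 2²·21.1²·0.86] − 94.1904 = 1842.89 − 94.1904 = 1748.7.
Reliability = 1748.7 / 2032.61 = 0.860.

0.860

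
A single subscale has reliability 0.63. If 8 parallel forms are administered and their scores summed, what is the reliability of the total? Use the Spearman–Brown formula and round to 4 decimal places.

0.9316

ρ_k = kρ / (1 + (k−1)ρ) = 8·0.63 / (1 + 7·0.63) = 5.040 / 5.410 = 0.9316.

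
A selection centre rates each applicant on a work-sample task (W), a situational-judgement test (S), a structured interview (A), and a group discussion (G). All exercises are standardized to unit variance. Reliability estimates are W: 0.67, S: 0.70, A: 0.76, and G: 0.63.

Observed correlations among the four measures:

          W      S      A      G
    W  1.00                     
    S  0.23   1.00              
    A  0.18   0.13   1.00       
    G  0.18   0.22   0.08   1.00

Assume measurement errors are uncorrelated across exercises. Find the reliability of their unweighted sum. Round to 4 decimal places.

Var(W+S+A+G) = 4 + 2·[0.23 + 0.18 + 0.18 + 0.13 + 0.22 + 0.08] = 4 + 2.04 = 6.04.
Because errors are independent across components, Cov(Tᵢ,Tⱼ) = Cov(Xᵢ,Xⱼ); the off-diagonal part of the true-score variance is the same as above.
True-score variance = [0.67 + 0.70 + 0.76 + 0.63] + 2.04 = 2.76 + 2.04 = 4.8.
Reliability = 4.8 / 6.04 = 0.7947.

0.7947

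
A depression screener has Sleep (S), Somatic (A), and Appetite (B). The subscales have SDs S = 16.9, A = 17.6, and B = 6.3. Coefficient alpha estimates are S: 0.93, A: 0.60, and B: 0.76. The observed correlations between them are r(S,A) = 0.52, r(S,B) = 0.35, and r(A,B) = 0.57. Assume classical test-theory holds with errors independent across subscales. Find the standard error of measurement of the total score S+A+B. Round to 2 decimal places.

12.39

Var(total) = 635.06 + 510.27 = 1145.33.
True-score variance = 481.638 + 510.27 = 991.908, so reliability = 0.8660.
Error variance = 1145.33 − 991.908 = 153.422; SEM = √153.422 = 12.39.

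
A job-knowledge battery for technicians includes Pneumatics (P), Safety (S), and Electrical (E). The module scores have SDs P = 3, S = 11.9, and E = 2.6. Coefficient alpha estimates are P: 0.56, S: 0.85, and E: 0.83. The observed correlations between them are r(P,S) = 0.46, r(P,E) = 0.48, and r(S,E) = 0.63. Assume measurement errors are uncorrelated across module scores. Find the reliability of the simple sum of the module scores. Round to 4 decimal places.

0.8887

Var(P+S+E) = 3² + 11.9² + 2.6² + 2·[3·11.9·0.46 + 3·2.6·0.48 + 11.9·2.6·0.63] = 157.37 + 79.3164 = 236.686.
Under uncorrelated errors the observed covariances equal the true-score covariances, so only the own-variance terms attenuate.
True-score variance = [3²·0.56 + 11.9²·0.85 + 2.6²·0.83] + 79.3164 = 131.019 + 79.3164 = 210.336.
Reliability = 210.336 / 236.686 = 0.8887.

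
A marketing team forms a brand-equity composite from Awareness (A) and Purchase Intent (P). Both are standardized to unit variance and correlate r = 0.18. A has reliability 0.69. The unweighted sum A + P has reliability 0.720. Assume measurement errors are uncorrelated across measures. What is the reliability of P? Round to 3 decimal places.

0.649

Var(A+P) = 2 + 2·0.18 = 2.360.
True-score variance = ρ_A + ρ_P + 2·0.18, so 0.720 = (0.69 + ρ_P + 0.36) / 2.360.
ρ_P = 0.720·2.360 − 0.69 − 0.36 = 0.649.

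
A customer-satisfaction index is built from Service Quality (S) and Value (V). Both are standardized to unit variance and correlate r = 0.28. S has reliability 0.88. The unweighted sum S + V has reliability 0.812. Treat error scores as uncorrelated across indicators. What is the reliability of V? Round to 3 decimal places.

0.639

Var(S+V) = 2 + 2·0.28 = 2.560.
True-score variance = ρ_S + ρ_V + 2·0.28, so 0.812 = (0.88 + ρ_V + 0.56) / 2.560.
ρ_V = 0.812·2.560 − 0.88 − 0.56 = 0.639.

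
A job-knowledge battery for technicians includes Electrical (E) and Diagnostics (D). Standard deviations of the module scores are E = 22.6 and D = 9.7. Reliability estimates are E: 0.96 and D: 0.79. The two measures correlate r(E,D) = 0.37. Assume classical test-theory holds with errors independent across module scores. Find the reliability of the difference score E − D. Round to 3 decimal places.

Var(E−D) = 22.6² + 9.7² − 2·22.6·9.7·0.37 = 604.85 − 162.223 = 442.627.
Under uncorrelated errors the observed covariances equal the true-score covariances, so only the own-variance terms attenuate.
True-score variance = [22.6²·0.96 + 9.7²·0.79] − 162.223 = 564.661 − 162.223 = 402.438.
Reliability = 402.438 / 442.627 = 0.909.

0.909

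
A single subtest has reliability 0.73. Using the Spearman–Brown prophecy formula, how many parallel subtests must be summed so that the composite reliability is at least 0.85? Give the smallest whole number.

k ≥ ρ*(1−ρ₁)/(ρ₁(1−ρ*)) = 0.85·0.27 / (0.73·0.15) = 2.096.
Smallest integer k = 3.

3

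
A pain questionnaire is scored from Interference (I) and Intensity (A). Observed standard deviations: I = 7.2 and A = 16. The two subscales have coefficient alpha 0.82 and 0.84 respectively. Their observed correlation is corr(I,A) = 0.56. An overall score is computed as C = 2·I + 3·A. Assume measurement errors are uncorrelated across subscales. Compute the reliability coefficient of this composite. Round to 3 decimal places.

Var(C) = 2²·7.2² + 3²·16² + 2·[6·7.2·16·0.56] = 2511.36 + 774.144 = 3285.5.
With uncorrelated errors the cross-covariances are all true-score covariance, so they carry over unchanged; only the diagonal terms shrink to ρᵢσᵢ².
True-score variance = [2²·7.2²·0.82 + 3²·16²·0.84] + 774.144 = 2105.4 + 774.144 = 2879.54.
Reliability = 2879.54 / 3285.5 = 0.876.

0.876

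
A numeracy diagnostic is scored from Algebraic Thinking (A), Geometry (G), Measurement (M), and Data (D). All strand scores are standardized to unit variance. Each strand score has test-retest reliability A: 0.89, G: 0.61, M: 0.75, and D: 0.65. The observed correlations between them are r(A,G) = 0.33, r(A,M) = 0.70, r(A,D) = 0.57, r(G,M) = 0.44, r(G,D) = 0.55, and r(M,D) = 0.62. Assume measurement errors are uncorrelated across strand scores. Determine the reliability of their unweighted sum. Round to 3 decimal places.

0.894

Var(A+G+M+D) = 4 + 2·[0.33 + 0.70 + 0.57 + 0.44 + 0.55 + 0.62] = 4 + 6.42 = 10.42.
Because errors are independent across components, Cov(Tᵢ,Tⱼ) = Cov(Xᵢ,Xⱼ); the off-diagonal part of the true-score variance is the same as above.
True-score variance = [0.89 + 0.61 + 0.75 + 0.65] + 6.42 = 2.9 + 6.42 = 9.32.
Reliability = 9.32 / 10.42 = 0.894.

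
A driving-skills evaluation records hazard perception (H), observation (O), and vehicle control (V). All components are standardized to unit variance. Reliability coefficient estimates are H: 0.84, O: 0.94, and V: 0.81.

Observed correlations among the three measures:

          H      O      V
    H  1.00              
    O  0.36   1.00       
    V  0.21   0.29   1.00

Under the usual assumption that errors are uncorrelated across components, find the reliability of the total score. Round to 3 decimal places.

Var(H+O+V) = 3 + 2·[0.36 + 0.21 + 0.29] = 3 + 1.72 = 4.72.
Because errors are independent across components, Cov(Tᵢ,Tⱼ) = Cov(Xᵢ,Xⱼ); the off-diagonal part of the true-score variance is the same as above.
True-score variance = [0.84 + 0.94 + 0.81] + 1.72 = 2.59 + 1.72 = 4.31.
Reliability = 4.31 / 4.72 = 0.913.

0.913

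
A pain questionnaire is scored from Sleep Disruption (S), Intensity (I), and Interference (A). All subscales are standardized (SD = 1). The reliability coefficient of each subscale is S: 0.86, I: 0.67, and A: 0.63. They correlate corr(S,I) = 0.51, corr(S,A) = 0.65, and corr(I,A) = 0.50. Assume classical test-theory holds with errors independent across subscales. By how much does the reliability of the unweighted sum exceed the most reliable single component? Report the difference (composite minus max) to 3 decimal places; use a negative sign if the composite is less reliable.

0.007

Var(sum) = 3 + 3.32 = 6.32; true-score variance = 2.16 + 3.32 = 5.48; composite reliability = 0.8671.
Max component reliability = 0.8600.
Difference = 0.8671 − 0.8600 = 0.007.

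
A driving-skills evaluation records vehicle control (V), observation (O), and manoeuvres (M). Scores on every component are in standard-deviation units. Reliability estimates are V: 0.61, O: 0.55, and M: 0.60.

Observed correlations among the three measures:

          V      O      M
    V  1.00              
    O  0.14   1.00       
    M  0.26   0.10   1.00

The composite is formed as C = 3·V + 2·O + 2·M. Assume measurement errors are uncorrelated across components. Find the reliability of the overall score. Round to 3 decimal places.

0.694

Var(C) = 3² + 2² + 2² + 2·[6·0.14 + 6·0.26 + 4·0.10] = 17 + 5.6 = 22.6.
With uncorrelated errors the cross-covariances are all true-score covariance, so they carry over unchanged; only the diagonal terms shrink to ρᵢσᵢ².
True-score variance = [3²·0.61 + 2²·0.55 + 2²·0.60] + 5.6 = 10.09 + 5.6 = 15.69.
Reliability = 15.69 / 22.6 = 0.694.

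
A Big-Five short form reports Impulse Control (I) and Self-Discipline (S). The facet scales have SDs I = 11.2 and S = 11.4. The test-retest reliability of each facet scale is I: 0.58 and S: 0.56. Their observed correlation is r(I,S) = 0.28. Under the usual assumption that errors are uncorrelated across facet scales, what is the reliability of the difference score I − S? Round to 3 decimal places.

Var(I−S) = 11.2² + 11.4² − 2·11.2·11.4·0.28 = 255.4 − 71.5008 = 183.899.
With uncorrelated errors the cross-covariances are all true-score covariance, so they carry over unchanged; only the diagonal terms shrink to ρᵢσᵢ².
True-score variance = [11.2²·0.58 + 11.4²·0.56] − 71.5008 = 145.533 − 71.5008 = 74.032.
Reliability = 74.032 / 183.899 = 0.403.

0.403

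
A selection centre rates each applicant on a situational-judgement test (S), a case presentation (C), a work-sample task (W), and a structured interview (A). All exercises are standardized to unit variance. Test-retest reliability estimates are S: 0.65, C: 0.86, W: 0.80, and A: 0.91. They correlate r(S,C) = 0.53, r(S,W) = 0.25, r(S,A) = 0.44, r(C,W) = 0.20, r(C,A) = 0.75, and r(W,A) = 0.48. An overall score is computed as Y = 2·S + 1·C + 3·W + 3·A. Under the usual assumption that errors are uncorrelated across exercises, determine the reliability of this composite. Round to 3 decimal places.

Var(Y) = 2² + 1 + 3² + 3² + 2·[2·0.53 + 6·0.25 + 6·0.44 + 3·0.20 + 3·0.75 + 9·0.48] = 23 + 24.74 = 47.74.
Because errors are independent across components, Cov(Tᵢ,Tⱼ) = Cov(Xᵢ,Xⱼ); the off-diagonal part of the true-score variance is the same as above.
True-score variance = [2²·0.65 + 0.86 + 3²·0.80 + 3²·0.91] + 24.74 = 18.85 + 24.74 = 43.59.
Reliability = 43.59 / 47.74 = 0.913.

0.913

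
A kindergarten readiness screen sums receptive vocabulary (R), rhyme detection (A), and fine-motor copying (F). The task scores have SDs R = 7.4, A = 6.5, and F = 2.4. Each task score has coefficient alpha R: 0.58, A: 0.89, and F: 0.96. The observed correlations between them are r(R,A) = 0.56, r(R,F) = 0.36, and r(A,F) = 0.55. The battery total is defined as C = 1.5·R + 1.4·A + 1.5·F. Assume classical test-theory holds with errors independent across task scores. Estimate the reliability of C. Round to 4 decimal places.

Var(C) = 1.5²·7.4² + 1.4²·6.5² + 1.5²·2.4² + 2·[2.1·7.4·6.5·0.56 + 2.25·7.4·2.4·0.36 + 2.1·6.5·2.4·0.55] = 218.98 + 177.938 = 396.918.
Because errors are independent across components, Cov(Tᵢ,Tⱼ) = Cov(Xᵢ,Xⱼ); the off-diagonal part of the true-score variance is the same as above.
True-score variance = [1.5²·7.4²·0.58 + 1.4²·6.5²·0.89 + 1.5²·2.4²·0.96] + 177.938 = 157.604 + 177.938 = 335.543.
Reliability = 335.543 / 396.918 = 0.8454.

0.8454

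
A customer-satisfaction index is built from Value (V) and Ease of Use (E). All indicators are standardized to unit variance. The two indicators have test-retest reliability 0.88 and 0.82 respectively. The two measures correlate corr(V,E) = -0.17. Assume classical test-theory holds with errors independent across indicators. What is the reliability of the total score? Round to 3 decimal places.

Var(V+E) = 2 + 2·[(-0.17)] = 2 − 0.34 = 1.66.
With uncorrelated errors the cross-covariances are all true-score covariance, so they carry over unchanged; only the diagonal terms shrink to ρᵢσᵢ².
True-score variance = [0.88 + 0.82] − 0.34 = 1.7 − 0.34 = 1.36.
Reliability = 1.36 / 1.66 = 0.819.

0.819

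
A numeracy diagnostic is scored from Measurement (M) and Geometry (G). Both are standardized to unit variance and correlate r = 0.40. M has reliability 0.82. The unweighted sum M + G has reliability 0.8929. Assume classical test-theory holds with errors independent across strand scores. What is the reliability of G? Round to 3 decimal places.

Var(M+G) = 2 + 2·0.40 = 2.800.
True-score variance = ρ_M + ρ_G + 2·0.40, so 0.8929 = (0.82 + ρ_G + 0.80) / 2.800.
ρ_G = 0.8929·2.800 − 0.82 − 0.80 = 0.880.

0.880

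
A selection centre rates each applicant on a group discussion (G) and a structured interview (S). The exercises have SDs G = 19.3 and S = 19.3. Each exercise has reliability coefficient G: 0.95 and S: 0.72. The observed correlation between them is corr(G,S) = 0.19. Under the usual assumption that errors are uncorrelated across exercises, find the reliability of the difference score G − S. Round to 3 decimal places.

Var(G−S) = 19.3² + 19.3² − 2·19.3·19.3·0.19 = 744.98 − 141.546 = 603.434.
Because errors are independent across components, Cov(Tᵢ,Tⱼ) = Cov(Xᵢ,Xⱼ); the off-diagonal part of the true-score variance is the same as above.
True-score variance = [19.3²·0.95 + 19.3²·0.72] − 141.546 = 622.058 − 141.546 = 480.512.
Reliability = 480.512 / 603.434 = 0.796.

0.796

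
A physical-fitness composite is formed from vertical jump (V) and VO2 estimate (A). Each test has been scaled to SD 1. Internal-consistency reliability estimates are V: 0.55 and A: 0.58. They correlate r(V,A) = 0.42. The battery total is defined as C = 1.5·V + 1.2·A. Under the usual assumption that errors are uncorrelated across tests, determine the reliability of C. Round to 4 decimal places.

Var(C) = 1.5² + 1.2² + 2·[1.8·0.42] = 3.69 + 1.512 = 5.202.
Because errors are independent across components, Cov(Tᵢ,Tⱼ) = Cov(Xᵢ,Xⱼ); the off-diagonal part of the true-score variance is the same as above.
True-score variance = [1.5²·0.55 + 1.2²·0.58] + 1.512 = 2.0727 + 1.512 = 3.5847.
Reliability = 3.5847 / 5.202 = 0.6891.

0.6891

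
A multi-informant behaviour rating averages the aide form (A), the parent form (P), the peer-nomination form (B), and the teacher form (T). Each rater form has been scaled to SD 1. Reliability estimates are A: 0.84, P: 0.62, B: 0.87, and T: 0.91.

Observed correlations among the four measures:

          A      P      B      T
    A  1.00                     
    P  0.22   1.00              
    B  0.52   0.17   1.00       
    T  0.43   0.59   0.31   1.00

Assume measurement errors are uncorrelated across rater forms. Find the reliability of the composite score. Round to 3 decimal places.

Var(A+P+B+T) = 4 + 2·[0.22 + 0.52 + 0.43 + 0.17 + 0.59 + 0.31] = 4 + 4.48 = 8.48.
Because errors are independent across components, Cov(Tᵢ,Tⱼ) = Cov(Xᵢ,Xⱼ); the off-diagonal part of the true-score variance is the same as above.
True-score variance = [0.84 + 0.62 + 0.87 + 0.91] + 4.48 = 3.24 + 4.48 = 7.72.
Reliability = 7.72 / 8.48 = 0.910.

0.910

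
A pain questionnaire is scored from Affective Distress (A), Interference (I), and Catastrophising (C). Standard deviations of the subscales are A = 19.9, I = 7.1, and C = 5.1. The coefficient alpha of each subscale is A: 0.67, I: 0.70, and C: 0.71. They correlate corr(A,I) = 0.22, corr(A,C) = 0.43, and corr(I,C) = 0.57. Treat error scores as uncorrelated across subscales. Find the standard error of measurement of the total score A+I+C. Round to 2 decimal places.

12.38

Var(total) = 472.43 + 190.728 = 663.158.
True-score variance = 319.081 + 190.728 = 509.809, so reliability = 0.7688.
Error variance = 663.158 − 509.809 = 153.349; SEM = √153.349 = 12.38.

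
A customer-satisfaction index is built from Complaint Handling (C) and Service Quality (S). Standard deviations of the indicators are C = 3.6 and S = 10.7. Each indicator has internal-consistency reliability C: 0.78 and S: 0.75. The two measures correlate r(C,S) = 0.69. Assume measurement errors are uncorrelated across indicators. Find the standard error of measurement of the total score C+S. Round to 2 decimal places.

Var(total) = 127.45 + 53.1576 = 180.608.
True-score variance = 95.9763 + 53.1576 = 149.134, so reliability = 0.8257.
Error variance = 180.608 − 149.134 = 31.4737; SEM = √31.4737 = 5.61.

5.61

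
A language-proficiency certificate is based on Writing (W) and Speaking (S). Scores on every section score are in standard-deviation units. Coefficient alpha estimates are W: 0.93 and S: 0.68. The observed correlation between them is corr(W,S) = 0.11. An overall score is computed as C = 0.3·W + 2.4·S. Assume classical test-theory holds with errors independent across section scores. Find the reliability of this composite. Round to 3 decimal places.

Var(C) = 0.3² + 2.4² + 2·[0.72·0.11] = 5.85 + 0.1584 = 6.0084.
With uncorrelated errors the cross-covariances are all true-score covariance, so they carry over unchanged; only the diagonal terms shrink to ρᵢσᵢ².
True-score variance = [0.3²·0.93 + 2.4²·0.68] + 0.1584 = 4.0005 + 0.1584 = 4.1589.
Reliability = 4.1589 / 6.0084 = 0.692.

0.692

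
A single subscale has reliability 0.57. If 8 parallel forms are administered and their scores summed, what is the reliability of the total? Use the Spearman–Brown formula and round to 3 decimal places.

0.914

ρ_k = kρ / (1 + (k−1)ρ) = 8·0.57 / (1 + 7·0.57) = 4.560 / 4.990 = 0.914.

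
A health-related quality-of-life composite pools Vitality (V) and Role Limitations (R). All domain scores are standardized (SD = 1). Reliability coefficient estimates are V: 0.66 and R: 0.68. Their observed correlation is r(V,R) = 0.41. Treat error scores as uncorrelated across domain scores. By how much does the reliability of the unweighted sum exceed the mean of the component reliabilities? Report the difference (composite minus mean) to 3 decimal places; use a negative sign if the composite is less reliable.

0.096

Var(sum) = 2 + 0.82 = 2.82; true-score variance = 1.34 + 0.82 = 2.16; composite reliability = 0.7660.
Mean component reliability = 0.6700.
Difference = 0.7660 − 0.6700 = 0.096.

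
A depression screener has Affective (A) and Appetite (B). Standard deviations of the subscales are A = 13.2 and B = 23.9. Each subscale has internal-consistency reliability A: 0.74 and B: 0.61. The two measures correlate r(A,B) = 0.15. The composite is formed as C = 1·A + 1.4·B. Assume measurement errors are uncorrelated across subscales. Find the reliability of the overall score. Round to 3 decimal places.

0.662

Var(C) = 13.2² + 1.4²·23.9² + 2·[1.4·13.2·23.9·0.15] = 1293.81 + 132.502 = 1426.31.
Because errors are independent across components, Cov(Tᵢ,Tⱼ) = Cov(Xᵢ,Xⱼ); the off-diagonal part of the true-score variance is the same as above.
True-score variance = [13.2²·0.74 + 1.4²·23.9²·0.61] + 132.502 = 811.876 + 132.502 = 944.378.
Reliability = 944.378 / 1426.31 = 0.662.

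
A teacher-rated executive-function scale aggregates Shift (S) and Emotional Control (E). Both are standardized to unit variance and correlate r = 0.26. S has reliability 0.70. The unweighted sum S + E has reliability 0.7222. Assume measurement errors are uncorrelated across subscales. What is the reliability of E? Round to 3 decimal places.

Var(S+E) = 2 + 2·0.26 = 2.520.
True-score variance = ρ_S + ρ_E + 2·0.26, so 0.7222 = (0.70 + ρ_E + 0.52) / 2.520.
ρ_E = 0.7222·2.520 − 0.70 − 0.52 = 0.600.

0.600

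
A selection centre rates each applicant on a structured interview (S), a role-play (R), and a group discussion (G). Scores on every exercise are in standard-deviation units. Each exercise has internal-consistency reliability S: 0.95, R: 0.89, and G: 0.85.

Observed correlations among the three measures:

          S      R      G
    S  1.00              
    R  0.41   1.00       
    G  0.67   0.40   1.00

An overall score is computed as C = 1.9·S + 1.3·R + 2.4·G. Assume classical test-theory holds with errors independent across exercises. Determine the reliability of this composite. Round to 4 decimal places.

0.9433

Var(C) = 1.9² + 1.3² + 2.4² + 2·[2.47·0.41 + 4.56·0.67 + 3.12·0.40] = 11.06 + 10.6318 = 21.6918.
Because errors are independent across components, Cov(Tᵢ,Tⱼ) = Cov(Xᵢ,Xⱼ); the off-diagonal part of the true-score variance is the same as above.
True-score variance = [1.9²·0.95 + 1.3²·0.89 + 2.4²·0.85] + 10.6318 = 9.8296 + 10.6318 = 20.4614.
Reliability = 20.4614 / 21.6918 = 0.9433.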